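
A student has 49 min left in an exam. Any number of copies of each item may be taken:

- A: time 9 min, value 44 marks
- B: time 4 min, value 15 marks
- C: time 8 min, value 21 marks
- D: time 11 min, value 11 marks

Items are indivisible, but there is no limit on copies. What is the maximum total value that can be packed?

235 marks

Best value-per-unit is A at 44/9; filling with it alone gives 5×44 = 220.
Optimal mix: 5×A + 1×B → time 49, value 235.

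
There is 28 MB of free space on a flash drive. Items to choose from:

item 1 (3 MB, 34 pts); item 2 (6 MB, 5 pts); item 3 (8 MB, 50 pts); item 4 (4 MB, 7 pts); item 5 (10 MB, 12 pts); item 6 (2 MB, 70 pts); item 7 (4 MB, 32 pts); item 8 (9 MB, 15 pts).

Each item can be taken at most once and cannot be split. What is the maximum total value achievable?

This is a 0/1 knapsack; check combinations near the capacity.
- item 1+item 3+item 6+item 7+item 8: size 3+8+2+4+9=26, value 34+50+70+32+15=201
- item 1+item 2+item 3+item 4+item 6+item 7: size 3+6+8+4+2+4=27, value 34+5+50+7+70+32=198
- item 1+item 3+item 5+item 6+item 7: size 3+8+10+2+4=27, value 34+50+12+70+32=198
- item 1+item 3+item 4+item 6+item 7: size 3+8+4+2+4=21, value 34+50+7+70+32=193
- item 1+item 2+item 3+item 6+item 7: size 3+6+8+2+4=23, value 34+5+50+70+32=191
Best: 201 pts.

201 pts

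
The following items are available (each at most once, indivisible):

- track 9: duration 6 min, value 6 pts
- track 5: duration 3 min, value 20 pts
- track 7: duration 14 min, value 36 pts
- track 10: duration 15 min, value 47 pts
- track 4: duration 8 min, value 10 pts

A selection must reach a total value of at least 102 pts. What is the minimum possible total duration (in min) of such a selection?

Subsets with value ≥ 102, sorted by total duration:
- track 5+track 7+track 10: duration 32, value 103
- track 9+track 5+track 7+track 10: duration 38, value 109
- track 5+track 7+track 10+track 4: duration 40, value 113
Minimum duration: 32 min.

32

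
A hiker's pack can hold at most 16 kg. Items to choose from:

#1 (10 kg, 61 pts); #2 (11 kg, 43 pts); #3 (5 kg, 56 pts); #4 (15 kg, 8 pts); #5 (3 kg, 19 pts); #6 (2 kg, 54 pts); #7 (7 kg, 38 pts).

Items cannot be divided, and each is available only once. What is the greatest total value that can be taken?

148 pts

Check high-value combinations within 16 kg:
- #3+#6+#7: weight 5+2+7=14, value 56+54+38=148
- #1+#5+#6: weight 10+3+2=15, value 61+19+54=134
- #3+#5+#6: weight 5+3+2=10, value 56+19+54=129
- #1+#3: weight 10+5=15, value 61+56=117
Best: 148 pts.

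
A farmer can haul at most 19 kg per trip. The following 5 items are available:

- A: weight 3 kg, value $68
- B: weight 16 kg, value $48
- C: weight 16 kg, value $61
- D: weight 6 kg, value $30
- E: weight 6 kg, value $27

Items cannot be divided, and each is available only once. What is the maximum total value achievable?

Check high-value combinations within 19 kg:
- A+C: weight 3+16=19, value 68+61=129
- A+D+E: weight 3+6+6=15, value 68+30+27=125
- A+B: weight 3+16=19, value 68+48=116
- A+D: weight 3+6=9, value 68+30=98
- A+E: weight 3+6=9, value 68+27=95
Best: $129.

$129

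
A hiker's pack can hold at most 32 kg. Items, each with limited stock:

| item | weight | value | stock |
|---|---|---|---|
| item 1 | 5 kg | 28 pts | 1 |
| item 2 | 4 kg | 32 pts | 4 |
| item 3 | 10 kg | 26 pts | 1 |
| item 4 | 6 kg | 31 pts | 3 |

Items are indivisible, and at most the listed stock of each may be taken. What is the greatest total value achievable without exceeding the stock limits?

Top feasible selections:
- 4×item 2 + 2×item 4: weight 28, value 190
- 3×item 2 + 3×item 4: weight 30, value 189
Best: 190 pts.

190 pts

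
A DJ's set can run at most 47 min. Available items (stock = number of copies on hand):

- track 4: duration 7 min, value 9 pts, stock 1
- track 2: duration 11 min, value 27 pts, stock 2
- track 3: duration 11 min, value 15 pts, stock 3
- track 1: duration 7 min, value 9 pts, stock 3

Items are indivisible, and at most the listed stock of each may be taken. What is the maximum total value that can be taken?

Best selections within duration 47 and stock limits:
- 2×track 2 + 1×track 3 + 2×track 1: duration 47, value 87
- 1×track 4 + 2×track 2 + 1×track 3 + 1×track 1: duration 47, value 87
Best: 87 pts.

87 pts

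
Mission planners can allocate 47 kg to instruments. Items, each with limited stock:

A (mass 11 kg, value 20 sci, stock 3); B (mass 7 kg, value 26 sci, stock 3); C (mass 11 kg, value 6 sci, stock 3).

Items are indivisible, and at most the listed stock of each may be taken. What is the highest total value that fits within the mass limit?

Best selections within mass 47 and stock limits:
- 2×A + 3×B: mass 43, value 118
- 3×A + 2×B: mass 47, value 112
- 1×A + 3×B + 1×C: mass 43, value 104
Best: 118 sci.

118 sci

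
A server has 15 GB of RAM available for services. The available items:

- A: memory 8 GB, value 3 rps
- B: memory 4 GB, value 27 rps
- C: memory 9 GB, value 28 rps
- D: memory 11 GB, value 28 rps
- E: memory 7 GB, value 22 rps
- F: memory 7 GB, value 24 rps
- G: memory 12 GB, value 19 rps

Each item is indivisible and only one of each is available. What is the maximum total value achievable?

Check high-value combinations within 15 GB:
- B+C: memory 4+9=13, value 27+28=55
- B+D: memory 4+11=15, value 27+28=55
- B+F: memory 4+7=11, value 27+24=51
- B+E: memory 4+7=11, value 27+22=49
- E+F: memory 7+7=14, value 22+24=46
Best: 55 rps.

55 rps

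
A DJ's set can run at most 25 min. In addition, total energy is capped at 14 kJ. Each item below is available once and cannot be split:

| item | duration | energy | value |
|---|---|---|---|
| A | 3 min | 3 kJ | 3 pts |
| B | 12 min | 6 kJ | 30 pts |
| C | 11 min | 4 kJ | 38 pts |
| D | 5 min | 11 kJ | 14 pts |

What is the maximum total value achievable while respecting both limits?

68 pts

Feasible sets respecting both limits:
- B+C: duration 23, energy 10, value 68
- A+C: duration 14, energy 7, value 41
- C: duration 11, energy 4, value 38
Best: 68 pts.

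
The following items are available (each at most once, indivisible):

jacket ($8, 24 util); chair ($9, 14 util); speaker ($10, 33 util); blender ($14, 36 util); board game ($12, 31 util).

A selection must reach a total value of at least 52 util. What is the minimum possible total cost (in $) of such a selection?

18

Subsets with value ≥ 52, sorted by total cost:
- jacket+speaker: cost 18, value 57
- jacket+board game: cost 20, value 55
- speaker+board game: cost 22, value 64
Minimum cost: 18 $.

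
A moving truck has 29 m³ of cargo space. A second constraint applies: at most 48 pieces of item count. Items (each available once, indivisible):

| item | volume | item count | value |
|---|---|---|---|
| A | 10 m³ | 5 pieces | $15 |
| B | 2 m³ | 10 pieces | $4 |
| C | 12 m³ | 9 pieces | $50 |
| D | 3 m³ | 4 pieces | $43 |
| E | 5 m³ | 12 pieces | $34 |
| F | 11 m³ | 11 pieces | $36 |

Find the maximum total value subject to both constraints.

Feasible sets respecting both limits:
- B+C+D+F: volume 28, item count 34, value 133
- B+C+D+E: volume 22, item count 35, value 131
- C+D+F: volume 26, item count 24, value 129
Best: $133.

$133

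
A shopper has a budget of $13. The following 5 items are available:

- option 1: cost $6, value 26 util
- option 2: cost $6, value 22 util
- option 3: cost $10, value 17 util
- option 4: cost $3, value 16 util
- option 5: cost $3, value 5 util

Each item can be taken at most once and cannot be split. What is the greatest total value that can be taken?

48 util

Check high-value combinations within $13:
- option 1+option 2: cost 6+6=12, value 26+22=48
- option 1+option 4+option 5: cost 6+3+3=12, value 26+16+5=47
- option 2+option 4+option 5: cost 6+3+3=12, value 22+16+5=43
Best: 48 util.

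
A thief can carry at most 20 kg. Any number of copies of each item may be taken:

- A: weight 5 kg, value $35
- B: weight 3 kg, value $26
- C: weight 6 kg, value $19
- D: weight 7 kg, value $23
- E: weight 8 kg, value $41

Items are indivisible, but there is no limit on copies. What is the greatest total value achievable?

$165

Best value-per-unit is B at 26/3; filling with it alone gives 6×26 = 156.
Optimal mix: 1×A + 5×B → weight 20, value 165.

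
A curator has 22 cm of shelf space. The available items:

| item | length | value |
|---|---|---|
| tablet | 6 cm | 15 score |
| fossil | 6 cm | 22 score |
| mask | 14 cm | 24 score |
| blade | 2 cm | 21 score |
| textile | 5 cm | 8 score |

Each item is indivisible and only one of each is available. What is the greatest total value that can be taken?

Check high-value combinations within 22 cm:
- fossil+mask+blade: length 6+14+2=22, value 22+24+21=67
- tablet+fossil+blade+textile: length 6+6+2+5=19, value 15+22+21+8=66
- tablet+mask+blade: length 6+14+2=22, value 15+24+21=60
- tablet+fossil+blade: length 6+6+2=14, value 15+22+21=58
Best: 67 score.

67 score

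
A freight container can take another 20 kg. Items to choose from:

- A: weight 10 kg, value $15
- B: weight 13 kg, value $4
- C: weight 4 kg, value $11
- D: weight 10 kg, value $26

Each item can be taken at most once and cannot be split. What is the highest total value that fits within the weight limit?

$41

This is a 0/1 knapsack; check combinations near the capacity.
- A+D: weight 10+10=20, value 15+26=41
- C+D: weight 4+10=14, value 11+26=37
- D: weight 10, value 26
- A+C: weight 10+4=14, value 15+11=26
Best: $41.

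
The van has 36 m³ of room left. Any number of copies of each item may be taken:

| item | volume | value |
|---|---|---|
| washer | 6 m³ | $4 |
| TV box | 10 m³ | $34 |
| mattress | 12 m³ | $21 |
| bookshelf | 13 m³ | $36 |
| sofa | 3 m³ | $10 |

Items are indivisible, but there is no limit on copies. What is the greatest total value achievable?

Best value-per-unit is TV box at 34/10; filling with it alone gives 3×34 = 102.
Optimal mix: 3×TV box + 2×sofa → volume 36, value 122.

$122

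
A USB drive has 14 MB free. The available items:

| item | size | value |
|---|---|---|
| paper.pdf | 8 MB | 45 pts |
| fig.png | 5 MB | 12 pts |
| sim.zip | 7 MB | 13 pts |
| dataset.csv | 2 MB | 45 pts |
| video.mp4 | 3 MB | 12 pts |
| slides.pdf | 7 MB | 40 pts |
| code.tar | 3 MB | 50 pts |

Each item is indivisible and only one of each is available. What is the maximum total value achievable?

140 pts

Check high-value combinations within 14 MB:
- paper.pdf+dataset.csv+code.tar: size 8+2+3=13, value 45+45+50=140
- dataset.csv+slides.pdf+code.tar: size 2+7+3=12, value 45+40+50=135
- fig.png+dataset.csv+video.mp4+code.tar: size 5+2+3+3=13, value 12+45+12+50=119
- sim.zip+dataset.csv+code.tar: size 7+2+3=12, value 13+45+50=108
Best: 140 pts.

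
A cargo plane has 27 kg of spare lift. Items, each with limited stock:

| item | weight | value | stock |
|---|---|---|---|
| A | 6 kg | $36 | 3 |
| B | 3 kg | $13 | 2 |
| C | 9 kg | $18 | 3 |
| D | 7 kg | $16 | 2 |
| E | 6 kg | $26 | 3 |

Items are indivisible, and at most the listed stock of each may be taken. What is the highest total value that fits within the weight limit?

$147

Best selections within weight 27 and stock limits:
- 3×A + 1×B + 1×E: weight 27, value 147
- 2×A + 1×B + 2×E: weight 27, value 137
Best: $147.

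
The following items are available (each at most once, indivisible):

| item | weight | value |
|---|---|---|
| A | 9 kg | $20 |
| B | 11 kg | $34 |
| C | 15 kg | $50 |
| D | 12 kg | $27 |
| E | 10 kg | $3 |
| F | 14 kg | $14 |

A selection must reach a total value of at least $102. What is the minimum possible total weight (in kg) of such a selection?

Subsets with value ≥ 102, sorted by total weight:
- A+B+C: weight 35, value 104
- B+C+D: weight 38, value 111
Minimum weight: 35 kg.

35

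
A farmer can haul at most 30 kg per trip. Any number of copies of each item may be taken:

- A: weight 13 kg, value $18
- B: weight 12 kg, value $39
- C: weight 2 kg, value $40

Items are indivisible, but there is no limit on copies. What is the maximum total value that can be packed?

$600

Best value-per-unit is C at 40/2, and filling with it alone uses weight 15×2=30. No mix of the others beats 15×40 = 600.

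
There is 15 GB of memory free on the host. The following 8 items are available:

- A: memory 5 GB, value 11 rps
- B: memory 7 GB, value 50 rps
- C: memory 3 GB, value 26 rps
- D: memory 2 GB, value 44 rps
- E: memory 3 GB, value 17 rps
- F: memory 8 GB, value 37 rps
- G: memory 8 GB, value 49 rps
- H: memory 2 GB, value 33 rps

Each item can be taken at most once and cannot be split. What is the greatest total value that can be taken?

153 rps

Check high-value combinations within 15 GB:
- B+C+D+H: memory 7+3+2+2=14, value 50+26+44+33=153
- C+D+G+H: memory 3+2+8+2=15, value 26+44+49+33=152
- B+D+E+H: memory 7+2+3+2=14, value 50+44+17+33=144
- D+E+G+H: memory 2+3+8+2=15, value 44+17+49+33=143
- C+D+F+H: memory 3+2+8+2=15, value 26+44+37+33=140
Best: 153 rps.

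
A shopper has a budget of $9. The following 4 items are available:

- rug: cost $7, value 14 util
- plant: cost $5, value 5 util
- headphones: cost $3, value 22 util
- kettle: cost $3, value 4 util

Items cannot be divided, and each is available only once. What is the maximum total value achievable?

27 util

This is a 0/1 knapsack; check combinations near the capacity.
- plant+headphones: cost 5+3=8, value 5+22=27
- headphones+kettle: cost 3+3=6, value 22+4=26
- headphones: cost 3, value 22
Best: 27 util.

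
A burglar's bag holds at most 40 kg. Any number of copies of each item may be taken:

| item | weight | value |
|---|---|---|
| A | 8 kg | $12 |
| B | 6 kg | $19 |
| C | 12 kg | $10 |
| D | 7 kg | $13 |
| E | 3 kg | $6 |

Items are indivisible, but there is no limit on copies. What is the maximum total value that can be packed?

$120

Best value-per-unit is B at 19/6; filling with it alone gives 6×19 = 114.
Optimal mix: 6×B + 1×E → weight 39, value 120.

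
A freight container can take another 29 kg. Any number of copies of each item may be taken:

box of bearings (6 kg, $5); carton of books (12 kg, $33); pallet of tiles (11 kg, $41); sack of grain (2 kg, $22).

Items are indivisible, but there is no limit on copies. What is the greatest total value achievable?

Best value-per-unit is sack of grain at 22/2, and filling with it alone uses weight 14×2=28. No mix of the others beats 14×22 = 308.

$308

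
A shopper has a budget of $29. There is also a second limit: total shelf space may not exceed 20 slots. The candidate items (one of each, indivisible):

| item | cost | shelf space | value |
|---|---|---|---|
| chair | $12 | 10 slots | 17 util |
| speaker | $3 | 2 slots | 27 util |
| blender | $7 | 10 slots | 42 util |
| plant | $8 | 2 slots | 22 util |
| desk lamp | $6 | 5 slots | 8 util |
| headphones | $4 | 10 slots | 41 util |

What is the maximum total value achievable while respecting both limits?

99 util

Feasible sets respecting both limits:
- speaker+blender+plant+desk lamp: cost 24, shelf space 19, value 99
- speaker+plant+desk lamp+headphones: cost 21, shelf space 19, value 98
- speaker+blender+plant: cost 18, shelf space 14, value 91
- speaker+plant+headphones: cost 15, shelf space 14, value 90
Best: 99 util.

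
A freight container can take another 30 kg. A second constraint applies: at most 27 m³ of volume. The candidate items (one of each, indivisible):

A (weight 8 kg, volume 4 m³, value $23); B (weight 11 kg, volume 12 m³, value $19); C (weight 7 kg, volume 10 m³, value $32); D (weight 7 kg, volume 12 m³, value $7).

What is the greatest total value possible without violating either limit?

$74

Feasible sets respecting both limits:
- A+B+C: weight 26, volume 26, value 74
- A+C+D: weight 22, volume 26, value 62
- A+C: weight 15, volume 14, value 55
Best: $74.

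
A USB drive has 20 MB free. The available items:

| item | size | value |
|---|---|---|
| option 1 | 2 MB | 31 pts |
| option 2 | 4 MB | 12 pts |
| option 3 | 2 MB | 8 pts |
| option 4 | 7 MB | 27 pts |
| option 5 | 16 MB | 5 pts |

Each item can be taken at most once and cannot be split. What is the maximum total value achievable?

78 pts

This is a 0/1 knapsack; check combinations near the capacity.
- option 1+option 2+option 3+option 4: size 2+4+2+7=15, value 31+12+8+27=78
- option 1+option 2+option 4: size 2+4+7=13, value 31+12+27=70
- option 1+option 3+option 4: size 2+2+7=11, value 31+8+27=66
- option 1+option 4: size 2+7=9, value 31+27=58
- option 1+option 2+option 3: size 2+4+2=8, value 31+12+8=51
Best: 78 pts.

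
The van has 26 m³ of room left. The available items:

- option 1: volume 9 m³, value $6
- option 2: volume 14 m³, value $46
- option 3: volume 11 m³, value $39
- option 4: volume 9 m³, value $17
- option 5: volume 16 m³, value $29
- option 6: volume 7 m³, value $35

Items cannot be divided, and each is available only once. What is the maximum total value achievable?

$85

This is a 0/1 knapsack; check combinations near the capacity.
- option 2+option 3: volume 14+11=25, value 46+39=85
- option 2+option 6: volume 14+7=21, value 46+35=81
- option 3+option 6: volume 11+7=18, value 39+35=74
Best: $85.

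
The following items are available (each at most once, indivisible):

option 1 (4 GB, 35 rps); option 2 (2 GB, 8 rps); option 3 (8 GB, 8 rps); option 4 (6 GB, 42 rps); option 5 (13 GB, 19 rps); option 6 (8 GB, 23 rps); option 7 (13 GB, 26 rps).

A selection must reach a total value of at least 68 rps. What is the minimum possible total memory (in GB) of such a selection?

10

Subsets with value ≥ 68, sorted by total memory:
- option 1+option 4: memory 10, value 77
- option 1+option 2+option 4: memory 12, value 85
- option 2+option 4+option 6: memory 16, value 73
- option 1+option 4+option 6: memory 18, value 100
Minimum memory: 10 GB.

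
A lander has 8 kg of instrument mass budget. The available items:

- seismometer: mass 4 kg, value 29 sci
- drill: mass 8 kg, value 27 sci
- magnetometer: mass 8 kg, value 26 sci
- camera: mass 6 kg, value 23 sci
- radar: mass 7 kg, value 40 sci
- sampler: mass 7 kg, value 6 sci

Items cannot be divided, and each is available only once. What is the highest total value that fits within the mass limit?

40 sci

This is a 0/1 knapsack; check combinations near the capacity.
- radar: mass 7, value 40
- seismometer: mass 4, value 29
- drill: mass 8, value 27
- magnetometer: mass 8, value 26
- camera: mass 6, value 23
Best: 40 sci.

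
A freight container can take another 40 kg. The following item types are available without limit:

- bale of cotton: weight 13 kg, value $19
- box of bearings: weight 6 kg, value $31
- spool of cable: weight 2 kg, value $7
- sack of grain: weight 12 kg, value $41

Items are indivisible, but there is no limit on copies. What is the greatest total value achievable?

$200

Best value-per-unit is box of bearings at 31/6; filling with it alone gives 6×31 = 186.
Optimal mix: 6×box of bearings + 2×spool of cable → weight 40, value 200.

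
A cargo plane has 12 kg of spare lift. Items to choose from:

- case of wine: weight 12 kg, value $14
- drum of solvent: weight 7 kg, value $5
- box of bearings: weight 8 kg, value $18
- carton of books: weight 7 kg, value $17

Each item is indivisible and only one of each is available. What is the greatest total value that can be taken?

Check high-value combinations within 12 kg:
- box of bearings: weight 8, value 18
- carton of books: weight 7, value 17
- case of wine: weight 12, value 14
- drum of solvent: weight 7, value 5
Best: $18.

$18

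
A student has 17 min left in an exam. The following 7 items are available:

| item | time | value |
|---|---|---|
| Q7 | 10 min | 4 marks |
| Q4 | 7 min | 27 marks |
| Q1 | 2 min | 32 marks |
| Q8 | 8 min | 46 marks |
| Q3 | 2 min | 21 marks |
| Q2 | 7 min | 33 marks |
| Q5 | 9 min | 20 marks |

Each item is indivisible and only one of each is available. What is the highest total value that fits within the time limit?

111 marks

Check high-value combinations within 17 min:
- Q1+Q8+Q2: time 2+8+7=17, value 32+46+33=111
- Q4+Q1+Q8: time 7+2+8=17, value 27+32+46=105
- Q8+Q3+Q2: time 8+2+7=17, value 46+21+33=100
Best: 111 marks.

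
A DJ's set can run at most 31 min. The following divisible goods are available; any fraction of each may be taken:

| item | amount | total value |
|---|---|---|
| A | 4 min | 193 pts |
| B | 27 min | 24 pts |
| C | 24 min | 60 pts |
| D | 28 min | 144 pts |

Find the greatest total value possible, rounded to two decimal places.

331.86

Take in order of value per unit:
- A (193/4 per unit): all 4 → value 193, running total 193.00
- D (144/28 per unit): 27 of 28 → value 27×144/28 = 138.8571, running total 331.86
Total 331.86.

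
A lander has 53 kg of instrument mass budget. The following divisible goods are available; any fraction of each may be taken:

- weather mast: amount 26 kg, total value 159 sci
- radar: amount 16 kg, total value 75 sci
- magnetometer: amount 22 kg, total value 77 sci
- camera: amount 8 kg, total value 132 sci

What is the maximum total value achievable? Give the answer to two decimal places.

Take in order of value per unit:
- camera (132/8 per unit): all 8 → value 132, running total 132.00
- weather mast (159/26 per unit): all 26 → value 159, running total 291.00
- radar (75/16 per unit): all 16 → value 75, running total 366.00
- magnetometer (77/22 per unit): 3 of 22 → value 3×77/22 = 10.5000, running total 376.50
Total 376.50.

376.50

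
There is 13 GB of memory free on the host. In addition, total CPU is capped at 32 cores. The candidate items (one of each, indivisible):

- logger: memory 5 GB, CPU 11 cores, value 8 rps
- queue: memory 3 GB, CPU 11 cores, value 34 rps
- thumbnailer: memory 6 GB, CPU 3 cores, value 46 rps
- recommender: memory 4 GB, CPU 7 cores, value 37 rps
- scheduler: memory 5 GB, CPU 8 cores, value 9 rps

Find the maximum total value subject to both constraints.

Feasible sets respecting both limits:
- queue+thumbnailer+recommender: memory 13, CPU 21, value 117
- thumbnailer+recommender: memory 10, CPU 10, value 83
- queue+thumbnailer: memory 9, CPU 14, value 80
Best: 117 rps.

117 rps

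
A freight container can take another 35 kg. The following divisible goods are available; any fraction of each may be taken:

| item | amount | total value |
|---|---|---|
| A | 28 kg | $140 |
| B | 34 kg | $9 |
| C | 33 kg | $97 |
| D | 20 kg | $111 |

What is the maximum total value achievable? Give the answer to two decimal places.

Take in order of value per unit:
- D (111/20 per unit): all 20 → value 111, running total 111.00
- A (140/28 per unit): 15 of 28 → value 15×140/28 = 75.0000, running total 186.00
Total 186.00.

186.00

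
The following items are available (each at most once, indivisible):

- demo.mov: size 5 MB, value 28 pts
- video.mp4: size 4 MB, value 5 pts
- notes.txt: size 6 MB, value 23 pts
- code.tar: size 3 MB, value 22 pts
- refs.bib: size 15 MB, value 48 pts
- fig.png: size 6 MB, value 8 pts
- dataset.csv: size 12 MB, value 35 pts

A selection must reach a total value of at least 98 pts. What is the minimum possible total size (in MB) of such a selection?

23

Subsets with value ≥ 98, sorted by total size:
- demo.mov+code.tar+refs.bib: size 23, value 98
- demo.mov+notes.txt+code.tar+dataset.csv: size 26, value 108
- demo.mov+notes.txt+refs.bib: size 26, value 99
Minimum size: 23 MB.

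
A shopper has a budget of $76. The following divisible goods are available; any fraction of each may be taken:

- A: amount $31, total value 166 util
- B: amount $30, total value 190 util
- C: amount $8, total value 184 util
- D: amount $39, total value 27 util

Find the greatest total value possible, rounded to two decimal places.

544.85

Take in order of value per unit:
- C (184/8 per unit): all 8 → value 184, running total 184.00
- B (190/30 per unit): all 30 → value 190, running total 374.00
- A (166/31 per unit): all 31 → value 166, running total 540.00
- D (27/39 per unit): 7 of 39 → value 7×27/39 = 4.8462, running total 544.85
Total 544.85.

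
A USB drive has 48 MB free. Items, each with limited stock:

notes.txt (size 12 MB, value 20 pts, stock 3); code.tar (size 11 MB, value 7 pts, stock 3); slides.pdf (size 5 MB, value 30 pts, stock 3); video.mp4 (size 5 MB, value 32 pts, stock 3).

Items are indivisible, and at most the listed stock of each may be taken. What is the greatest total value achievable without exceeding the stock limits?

206 pts

Best selections within size 48 and stock limits:
- 1×notes.txt + 3×slides.pdf + 3×video.mp4: size 42, value 206
- 1×code.tar + 3×slides.pdf + 3×video.mp4: size 41, value 193
- 3×slides.pdf + 3×video.mp4: size 30, value 186
- 1×notes.txt + 1×code.tar + 2×slides.pdf + 3×video.mp4: size 48, value 183
Best: 206 pts.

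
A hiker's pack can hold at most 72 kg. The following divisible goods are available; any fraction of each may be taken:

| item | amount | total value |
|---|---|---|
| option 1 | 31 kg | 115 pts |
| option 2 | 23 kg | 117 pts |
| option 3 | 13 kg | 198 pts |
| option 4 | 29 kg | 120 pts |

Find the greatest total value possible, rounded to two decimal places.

460.97

Take in order of value per unit:
- option 3 (198/13 per unit): all 13 → value 198, running total 198.00
- option 2 (117/23 per unit): all 23 → value 117, running total 315.00
- option 4 (120/29 per unit): all 29 → value 120, running total 435.00
- option 1 (115/31 per unit): 7 of 31 → value 7×115/31 = 25.9677, running total 460.97
Total 460.97.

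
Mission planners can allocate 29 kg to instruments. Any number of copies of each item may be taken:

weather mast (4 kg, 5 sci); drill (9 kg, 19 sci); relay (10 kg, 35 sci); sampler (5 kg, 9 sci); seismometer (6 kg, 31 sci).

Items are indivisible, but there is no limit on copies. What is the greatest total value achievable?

133 sci

Best value-per-unit is seismometer at 31/6; filling with it alone gives 4×31 = 124.
Optimal mix: 1×sampler + 4×seismometer → mass 29, value 133.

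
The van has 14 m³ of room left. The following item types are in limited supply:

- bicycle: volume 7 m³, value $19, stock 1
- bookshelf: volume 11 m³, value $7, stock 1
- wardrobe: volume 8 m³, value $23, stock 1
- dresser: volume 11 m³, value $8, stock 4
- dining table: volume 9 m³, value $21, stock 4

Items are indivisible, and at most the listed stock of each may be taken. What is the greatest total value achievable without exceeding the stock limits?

$23

Top feasible selections:
- 1×wardrobe: volume 8, value 23
- 1×dining table: volume 9, value 21
- 1×bicycle: volume 7, value 19
- 1×dresser: volume 11, value 8
Best: $23.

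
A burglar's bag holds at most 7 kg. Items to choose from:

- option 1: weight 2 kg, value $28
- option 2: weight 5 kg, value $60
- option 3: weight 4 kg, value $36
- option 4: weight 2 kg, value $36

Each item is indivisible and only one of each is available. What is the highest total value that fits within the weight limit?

$96

Check high-value combinations within 7 kg:
- option 2+option 4: weight 5+2=7, value 60+36=96
- option 1+option 2: weight 2+5=7, value 28+60=88
- option 3+option 4: weight 4+2=6, value 36+36=72
- option 1+option 4: weight 2+2=4, value 28+36=64
Best: $96.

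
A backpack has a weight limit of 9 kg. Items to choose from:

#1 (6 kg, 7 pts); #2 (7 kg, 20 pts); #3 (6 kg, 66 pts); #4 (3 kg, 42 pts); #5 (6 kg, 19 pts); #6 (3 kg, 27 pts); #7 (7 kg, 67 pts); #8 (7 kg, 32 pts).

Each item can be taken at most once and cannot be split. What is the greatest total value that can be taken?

Check high-value combinations within 9 kg:
- #3+#4: weight 6+3=9, value 66+42=108
- #3+#6: weight 6+3=9, value 66+27=93
- #4+#6: weight 3+3=6, value 42+27=69
- #7: weight 7, value 67
Best: 108 pts.

108 pts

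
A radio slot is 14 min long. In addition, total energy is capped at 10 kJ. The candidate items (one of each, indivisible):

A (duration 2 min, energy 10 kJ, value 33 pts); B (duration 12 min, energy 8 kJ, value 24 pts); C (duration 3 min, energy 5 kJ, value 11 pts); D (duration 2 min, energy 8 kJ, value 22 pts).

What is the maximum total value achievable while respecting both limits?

Feasible sets respecting both limits:
- A: duration 2, energy 10, value 33
- B: duration 12, energy 8, value 24
- D: duration 2, energy 8, value 22
- C: duration 3, energy 5, value 11
Best: 33 pts.

33 pts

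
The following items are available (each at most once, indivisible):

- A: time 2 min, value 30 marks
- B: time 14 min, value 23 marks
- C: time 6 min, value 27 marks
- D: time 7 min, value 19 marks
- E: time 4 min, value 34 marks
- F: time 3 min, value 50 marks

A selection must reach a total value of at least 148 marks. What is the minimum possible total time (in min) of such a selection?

Subsets with value ≥ 148, sorted by total time:
- A+C+D+E+F: time 22, value 160
- A+B+C+E+F: time 29, value 164
Minimum time: 22 min.

22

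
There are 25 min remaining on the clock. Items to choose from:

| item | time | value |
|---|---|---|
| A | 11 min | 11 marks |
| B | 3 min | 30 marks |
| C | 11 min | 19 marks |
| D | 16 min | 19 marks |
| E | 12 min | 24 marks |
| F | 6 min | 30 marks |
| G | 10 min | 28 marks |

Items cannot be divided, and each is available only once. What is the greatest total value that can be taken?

88 marks

Check high-value combinations within 25 min:
- B+F+G: time 3+6+10=19, value 30+30+28=88
- B+E+F: time 3+12+6=21, value 30+24+30=84
- B+E+G: time 3+12+10=25, value 30+24+28=82
- B+C+F: time 3+11+6=20, value 30+19+30=79
Best: 88 marks.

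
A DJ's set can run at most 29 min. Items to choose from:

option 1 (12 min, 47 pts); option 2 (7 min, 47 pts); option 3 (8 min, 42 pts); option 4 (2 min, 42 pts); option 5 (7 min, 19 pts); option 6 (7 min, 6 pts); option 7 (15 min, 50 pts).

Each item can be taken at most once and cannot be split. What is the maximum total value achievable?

Check high-value combinations within 29 min:
- option 1+option 2+option 3+option 4: duration 12+7+8+2=29, value 47+47+42+42=178
- option 1+option 2+option 4+option 5: duration 12+7+2+7=28, value 47+47+42+19=155
- option 2+option 3+option 4+option 5: duration 7+8+2+7=24, value 47+42+42+19=150
- option 1+option 3+option 4+option 5: duration 12+8+2+7=29, value 47+42+42+19=150
Best: 178 pts.

178 pts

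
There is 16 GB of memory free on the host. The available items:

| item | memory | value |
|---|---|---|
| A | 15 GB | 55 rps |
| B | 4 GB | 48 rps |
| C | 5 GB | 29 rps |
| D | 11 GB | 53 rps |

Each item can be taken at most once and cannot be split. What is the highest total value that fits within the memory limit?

This is a 0/1 knapsack; check combinations near the capacity.
- B+D: memory 4+11=15, value 48+53=101
- C+D: memory 5+11=16, value 29+53=82
- B+C: memory 4+5=9, value 48+29=77
- A: memory 15, value 55
Best: 101 rps.

101 rps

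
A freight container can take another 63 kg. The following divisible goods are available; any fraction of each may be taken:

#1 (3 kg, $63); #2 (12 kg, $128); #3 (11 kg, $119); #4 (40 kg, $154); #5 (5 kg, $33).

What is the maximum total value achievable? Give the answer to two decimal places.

466.20

Take in order of value per unit:
- #1 (63/3 per unit): all 3 → value 63, running total 63.00
- #3 (119/11 per unit): all 11 → value 119, running total 182.00
- #2 (128/12 per unit): all 12 → value 128, running total 310.00
- #5 (33/5 per unit): all 5 → value 33, running total 343.00
- #4 (154/40 per unit): 32 of 40 → value 32×154/40 = 123.2000, running total 466.20
Total 466.20.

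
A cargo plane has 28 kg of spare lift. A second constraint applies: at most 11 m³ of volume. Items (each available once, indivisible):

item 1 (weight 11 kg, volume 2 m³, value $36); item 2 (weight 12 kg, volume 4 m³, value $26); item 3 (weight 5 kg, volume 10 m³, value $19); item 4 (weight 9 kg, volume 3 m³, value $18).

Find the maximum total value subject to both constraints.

$62

Feasible sets respecting both limits:
- item 1+item 2: weight 23, volume 6, value 62
- item 1+item 4: weight 20, volume 5, value 54
- item 2+item 4: weight 21, volume 7, value 44
- item 1: weight 11, volume 2, value 36
Best: $62.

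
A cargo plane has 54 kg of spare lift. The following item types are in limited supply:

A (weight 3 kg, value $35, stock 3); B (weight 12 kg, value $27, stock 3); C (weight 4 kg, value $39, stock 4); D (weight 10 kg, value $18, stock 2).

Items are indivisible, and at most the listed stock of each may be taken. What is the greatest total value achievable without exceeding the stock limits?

Best selections within weight 54 and stock limits:
- 3×A + 2×B + 4×C: weight 49, value 315
- 3×A + 1×B + 4×C + 1×D: weight 47, value 306
- 3×A + 4×C + 2×D: weight 45, value 297
- 2×A + 1×B + 4×C + 2×D: weight 54, value 289
Best: $315.

$315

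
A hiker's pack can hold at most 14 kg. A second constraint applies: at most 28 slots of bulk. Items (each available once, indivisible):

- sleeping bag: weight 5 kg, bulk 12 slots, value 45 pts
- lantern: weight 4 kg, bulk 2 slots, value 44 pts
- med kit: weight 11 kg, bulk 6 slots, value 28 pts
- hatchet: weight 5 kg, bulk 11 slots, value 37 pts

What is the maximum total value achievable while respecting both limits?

126 pts

Feasible sets respecting both limits:
- sleeping bag+lantern+hatchet: weight 14, bulk 25, value 126
- sleeping bag+lantern: weight 9, bulk 14, value 89
- sleeping bag+hatchet: weight 10, bulk 23, value 82
- lantern+hatchet: weight 9, bulk 13, value 81
Best: 126 pts.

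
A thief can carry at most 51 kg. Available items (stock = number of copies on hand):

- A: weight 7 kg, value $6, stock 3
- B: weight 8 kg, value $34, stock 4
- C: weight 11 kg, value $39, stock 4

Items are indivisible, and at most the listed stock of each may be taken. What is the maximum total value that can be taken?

Best selections within weight 51 and stock limits:
- 2×B + 3×C: weight 49, value 185
- 1×A + 4×B + 1×C: weight 50, value 181
- 3×B + 2×C: weight 46, value 180
- 4×B + 1×C: weight 43, value 175
Best: $185.

$185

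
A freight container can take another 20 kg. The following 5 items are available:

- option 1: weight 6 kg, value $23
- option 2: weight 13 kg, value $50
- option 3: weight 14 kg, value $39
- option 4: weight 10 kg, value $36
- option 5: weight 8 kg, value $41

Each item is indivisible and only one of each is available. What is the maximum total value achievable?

$77

Check high-value combinations within 20 kg:
- option 4+option 5: weight 10+8=18, value 36+41=77
- option 1+option 2: weight 6+13=19, value 23+50=73
- option 1+option 5: weight 6+8=14, value 23+41=64
- option 1+option 3: weight 6+14=20, value 23+39=62
Best: $77.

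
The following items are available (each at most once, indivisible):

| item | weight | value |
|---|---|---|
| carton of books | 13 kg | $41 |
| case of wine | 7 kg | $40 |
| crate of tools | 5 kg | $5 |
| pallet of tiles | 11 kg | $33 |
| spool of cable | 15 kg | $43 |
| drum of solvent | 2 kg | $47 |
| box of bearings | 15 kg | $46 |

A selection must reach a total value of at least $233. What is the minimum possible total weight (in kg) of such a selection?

Subsets with value ≥ 233, sorted by total weight:
- carton of books+case of wine+pallet of tiles+spool of cable+drum of solvent+box of bearings: weight 63, value 250
- carton of books+case of wine+crate of tools+pallet of tiles+spool of cable+drum of solvent+box of bearings: weight 68, value 255
Minimum weight: 63 kg.

63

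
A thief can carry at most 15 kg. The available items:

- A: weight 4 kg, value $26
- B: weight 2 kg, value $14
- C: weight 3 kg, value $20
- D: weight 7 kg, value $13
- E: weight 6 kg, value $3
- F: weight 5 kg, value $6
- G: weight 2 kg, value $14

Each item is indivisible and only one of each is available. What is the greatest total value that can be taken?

$74

Check high-value combinations within 15 kg:
- A+B+C+G: weight 4+2+3+2=11, value 26+14+20+14=74
- A+B+D+G: weight 4+2+7+2=15, value 26+14+13+14=67
- A+B+C+F: weight 4+2+3+5=14, value 26+14+20+6=66
- A+C+F+G: weight 4+3+5+2=14, value 26+20+6+14=66
Best: $74.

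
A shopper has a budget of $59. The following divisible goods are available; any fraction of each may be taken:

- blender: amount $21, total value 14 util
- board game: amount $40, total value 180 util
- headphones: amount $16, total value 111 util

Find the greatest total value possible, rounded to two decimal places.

Take in order of value per unit:
- headphones (111/16 per unit): all 16 → value 111, running total 111.00
- board game (180/40 per unit): all 40 → value 180, running total 291.00
- blender (14/21 per unit): 3 of 21 → value 3×14/21 = 2.0000, running total 293.00
Total 293.00.

293.00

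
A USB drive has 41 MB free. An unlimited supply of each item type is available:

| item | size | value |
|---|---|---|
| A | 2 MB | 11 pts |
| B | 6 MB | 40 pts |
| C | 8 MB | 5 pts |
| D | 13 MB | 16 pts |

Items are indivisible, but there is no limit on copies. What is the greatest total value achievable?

262 pts

Best value-per-unit is B at 40/6; filling with it alone gives 6×40 = 240.
Optimal mix: 2×A + 6×B → size 40, value 262.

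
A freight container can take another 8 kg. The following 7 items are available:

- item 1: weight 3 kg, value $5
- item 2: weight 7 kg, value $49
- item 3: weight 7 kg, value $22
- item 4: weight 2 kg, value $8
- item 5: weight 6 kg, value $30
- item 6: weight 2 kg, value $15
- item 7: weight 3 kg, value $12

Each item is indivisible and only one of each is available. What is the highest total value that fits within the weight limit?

This is a 0/1 knapsack; check combinations near the capacity.
- item 2: weight 7, value 49
- item 5+item 6: weight 6+2=8, value 30+15=45
- item 4+item 5: weight 2+6=8, value 8+30=38
- item 4+item 6+item 7: weight 2+2+3=7, value 8+15+12=35
- item 1+item 6+item 7: weight 3+2+3=8, value 5+15+12=32
Best: $49.

$49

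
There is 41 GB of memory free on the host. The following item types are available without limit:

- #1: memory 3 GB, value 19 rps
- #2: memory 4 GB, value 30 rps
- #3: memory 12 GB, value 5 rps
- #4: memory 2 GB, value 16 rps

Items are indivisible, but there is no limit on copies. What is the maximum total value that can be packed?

Best value-per-unit is #4 at 16/2; filling with it alone gives 20×16 = 320.
Optimal mix: 1×#1 + 19×#4 → memory 41, value 323.

323 rps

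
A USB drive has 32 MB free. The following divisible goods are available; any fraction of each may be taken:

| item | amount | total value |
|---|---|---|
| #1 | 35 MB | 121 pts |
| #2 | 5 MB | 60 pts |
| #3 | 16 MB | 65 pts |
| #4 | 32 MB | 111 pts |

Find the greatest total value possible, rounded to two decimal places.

163.16

Take in order of value per unit:
- #2 (60/5 per unit): all 5 → value 60, running total 60.00
- #3 (65/16 per unit): all 16 → value 65, running total 125.00
- #4 (111/32 per unit): 11 of 32 → value 11×111/32 = 38.1563, running total 163.16
Total 163.16.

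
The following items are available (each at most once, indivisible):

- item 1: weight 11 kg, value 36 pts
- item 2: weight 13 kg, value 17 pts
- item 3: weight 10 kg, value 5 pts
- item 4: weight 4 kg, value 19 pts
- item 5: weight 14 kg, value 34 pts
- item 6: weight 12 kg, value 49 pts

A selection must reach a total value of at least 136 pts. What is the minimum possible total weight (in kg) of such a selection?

Subsets with value ≥ 136, sorted by total weight:
- item 1+item 4+item 5+item 6: weight 41, value 138
- item 1+item 2+item 5+item 6: weight 50, value 136
- item 1+item 3+item 4+item 5+item 6: weight 51, value 143
- item 1+item 2+item 4+item 5+item 6: weight 54, value 155
Minimum weight: 41 kg.

41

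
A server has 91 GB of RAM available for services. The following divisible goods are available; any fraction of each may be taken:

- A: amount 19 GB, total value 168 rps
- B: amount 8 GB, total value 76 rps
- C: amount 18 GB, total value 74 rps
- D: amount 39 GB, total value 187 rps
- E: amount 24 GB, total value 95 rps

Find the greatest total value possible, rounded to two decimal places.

Take in order of value per unit:
- B (76/8 per unit): all 8 → value 76, running total 76.00
- A (168/19 per unit): all 19 → value 168, running total 244.00
- D (187/39 per unit): all 39 → value 187, running total 431.00
- C (74/18 per unit): all 18 → value 74, running total 505.00
- E (95/24 per unit): 7 of 24 → value 7×95/24 = 27.7083, running total 532.71
Total 532.71.

532.71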